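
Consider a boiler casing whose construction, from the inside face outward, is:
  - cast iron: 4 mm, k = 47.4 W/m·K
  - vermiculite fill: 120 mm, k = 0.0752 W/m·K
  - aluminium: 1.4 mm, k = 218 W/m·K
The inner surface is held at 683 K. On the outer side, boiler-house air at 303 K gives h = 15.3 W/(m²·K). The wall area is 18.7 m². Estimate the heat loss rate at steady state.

Q ≈ 4280 W

Treating each layer as a thermal resistance in series:
R_cast iron = L/(kA) = 0.004/(47.4×18.7) = 4.513×10^-6 K/W
R_vermiculite fill = L/(kA) = 0.12/(0.0752×18.7) = 0.08533 K/W
R_aluminium = L/(kA) = 0.0014/(218×18.7) = 3.434×10^-7 K/W
R_outer film = 1/(h_o·A) = 1/(15.3×18.7) = 0.003495 K/W
R_total = 0.08883 K/W
Q = ΔT / R_total = 380 / 0.08883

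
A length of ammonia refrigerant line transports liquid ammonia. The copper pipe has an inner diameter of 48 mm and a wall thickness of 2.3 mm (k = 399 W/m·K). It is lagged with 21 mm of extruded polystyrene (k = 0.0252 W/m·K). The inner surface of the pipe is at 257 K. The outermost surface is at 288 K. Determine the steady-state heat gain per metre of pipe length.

q′ ≈ 8.36 W/m

Radial resistances (cylindrical: R_cond = ln(r_o/r_i)/(2πkL), R_conv = 1/(h·2πrL)):
R_copper pipe wall = ln(26.3/24)/(2π×399×1) = 3.65×10^-5 K/W
R_extruded polystyrene = ln(47.3/26.3)/(2π×0.0252×1) = 3.707 K/W
R_total = 3.707 K/W
Q = ΔT/R_total = 31/3.707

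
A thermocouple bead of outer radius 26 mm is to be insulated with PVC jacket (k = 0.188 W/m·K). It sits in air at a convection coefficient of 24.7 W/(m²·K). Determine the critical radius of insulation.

r_cr ≈ 15.2 mm

For a sphere r_cr = 2k/h = 2×0.188/24.7
r_cr = 15.2 mm; since the bare radius (26 mm) is above r_cr, any added insulation will reduce heat loss.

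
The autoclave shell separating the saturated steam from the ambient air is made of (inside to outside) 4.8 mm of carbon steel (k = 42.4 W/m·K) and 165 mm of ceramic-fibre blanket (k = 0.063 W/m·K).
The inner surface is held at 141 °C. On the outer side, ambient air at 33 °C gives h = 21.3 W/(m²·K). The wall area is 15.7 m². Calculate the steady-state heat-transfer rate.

Model the wall as resistances in series:
R_carbon steel = L/(kA) = 0.0048/(42.4×15.7) = 7.211×10^-6 K/W
R_ceramic-fibre blanket = L/(kA) = 0.165/(0.063×15.7) = 0.1668 K/W
R_outer film = 1/(h_o·A) = 1/(21.3×15.7) = 0.00299 K/W
R_total = 0.1698 K/W
Q = ΔT / R_total = 108 / 0.1698

Q ≈ 636 W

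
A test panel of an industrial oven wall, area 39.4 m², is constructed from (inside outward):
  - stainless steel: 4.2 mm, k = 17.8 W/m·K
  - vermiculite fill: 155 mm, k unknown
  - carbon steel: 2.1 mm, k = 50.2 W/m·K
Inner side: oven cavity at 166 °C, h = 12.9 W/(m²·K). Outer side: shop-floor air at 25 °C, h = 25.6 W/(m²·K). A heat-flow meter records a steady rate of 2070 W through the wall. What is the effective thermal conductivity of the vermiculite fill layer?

Series thermal resistances:
R_inner film = 1/(h_i·A) = 1/(12.9×39.4) = 0.001967 K/W
R_stainless steel = L/(kA) = 0.0042/(17.8×39.4) = 5.989×10^-6 K/W
R_carbon steel = L/(kA) = 0.0021/(50.2×39.4) = 1.062×10^-6 K/W
R_outer film = 1/(h_o·A) = 1/(25.6×39.4) = 9.914×10^-4 K/W
Sum of known resistances R_other = 0.002966 K/W
Total R = ΔT/Q = 141/2070 = 0.06812 K/W
R_vermiculite fill = R_total − R_other = 0.06515 K/W
k = L/(R·A) = 0.155/(0.06515×39.4)

k ≈ 0.0604 W/(m·K)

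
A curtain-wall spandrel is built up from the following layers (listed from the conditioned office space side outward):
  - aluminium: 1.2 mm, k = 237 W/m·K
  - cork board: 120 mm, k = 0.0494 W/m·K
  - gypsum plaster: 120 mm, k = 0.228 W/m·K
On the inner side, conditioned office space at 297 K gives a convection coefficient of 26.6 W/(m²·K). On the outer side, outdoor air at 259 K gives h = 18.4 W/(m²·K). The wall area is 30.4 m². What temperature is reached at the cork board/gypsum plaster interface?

Thermal resistances in series:
R_inner film = 1/(h_i·A) = 1/(26.6×30.4) = 0.001237 K/W
R_aluminium = L/(kA) = 0.0012/(237×30.4) = 1.666×10^-7 K/W
R_cork board = L/(kA) = 0.12/(0.0494×30.4) = 0.07991 K/W
R_gypsum plaster = L/(kA) = 0.12/(0.228×30.4) = 0.01731 K/W
R_outer film = 1/(h_o·A) = 1/(18.4×30.4) = 0.001788 K/W
R_total = 0.1002 K/W;  Q = ΔT/R_total = 38/0.1002 = 379.1 W
T_interface = T_inner − Q·ΣR(inner→interface) = 297 − 379×0.08114

T ≈ 266 K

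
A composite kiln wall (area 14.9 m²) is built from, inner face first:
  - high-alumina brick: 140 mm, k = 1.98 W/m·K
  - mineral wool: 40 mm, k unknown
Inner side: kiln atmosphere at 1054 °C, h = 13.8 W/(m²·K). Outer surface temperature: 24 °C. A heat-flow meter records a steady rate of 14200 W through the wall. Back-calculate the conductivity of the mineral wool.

Series thermal resistances:
R_inner film = 1/(h_i·A) = 1/(13.8×14.9) = 0.004863 K/W
R_high-alumina brick = L/(kA) = 0.14/(1.98×14.9) = 0.004745 K/W
Sum of known resistances R_other = 0.009609 K/W
Total R = ΔT/Q = 1030/14200 = 0.07254 K/W
R_mineral wool = R_total − R_other = 0.06293 K/W
k = L/(R·A) = 0.04/(0.06293×14.9)

k ≈ 0.0427 W/(m·K)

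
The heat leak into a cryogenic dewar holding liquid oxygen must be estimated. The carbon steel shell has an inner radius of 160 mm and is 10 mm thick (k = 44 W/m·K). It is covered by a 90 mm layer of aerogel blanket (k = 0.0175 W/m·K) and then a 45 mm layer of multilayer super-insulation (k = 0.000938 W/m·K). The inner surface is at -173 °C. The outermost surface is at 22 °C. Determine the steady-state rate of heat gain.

For a spherical shell R = (1/r₁ − 1/r₂)/(4πk); film R = 1/(h·4πr²). In series:
R_carbon steel shell = (1/0.16 − 1/0.17)/(4π×44) = 6.649×10^-4 K/W
R_aerogel blanket = (1/0.17 − 1/0.26)/(4π×0.0175) = 9.259 K/W
R_multilayer super-insulation = (1/0.26 − 1/0.305)/(4π×0.000938) = 48.14 K/W
R_total = 57.4 K/W
Q = ΔT/R_total = 195/57.4

Q ≈ 3.4 W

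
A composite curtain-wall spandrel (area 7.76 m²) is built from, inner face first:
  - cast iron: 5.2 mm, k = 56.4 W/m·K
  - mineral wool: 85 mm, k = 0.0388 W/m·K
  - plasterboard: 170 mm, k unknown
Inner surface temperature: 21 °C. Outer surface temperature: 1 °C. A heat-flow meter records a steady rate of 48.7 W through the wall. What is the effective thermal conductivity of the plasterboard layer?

Treating each layer as a thermal resistance in series:
R_cast iron = L/(kA) = 0.0052/(56.4×7.76) = 1.188×10^-5 K/W
R_mineral wool = L/(kA) = 0.085/(0.0388×7.76) = 0.2823 K/W
Sum of known resistances R_other = 0.2823 K/W
Total R = ΔT/Q = 20/48.7 = 0.4107 K/W
R_plasterboard = R_total − R_other = 0.1284 K/W
k = L/(R·A) = 0.17/(0.1284×7.76)

k ≈ 0.171 W/(m·K)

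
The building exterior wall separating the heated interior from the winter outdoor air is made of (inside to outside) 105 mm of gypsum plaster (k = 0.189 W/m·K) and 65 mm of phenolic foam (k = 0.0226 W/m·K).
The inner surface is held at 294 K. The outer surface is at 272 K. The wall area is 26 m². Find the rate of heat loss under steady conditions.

Series thermal resistances:
R_gypsum plaster = L/(kA) = 0.105/(0.189×26) = 0.02137 K/W
R_phenolic foam = L/(kA) = 0.065/(0.0226×26) = 0.1106 K/W
R_total = 0.132 K/W
Q = ΔT / R_total = 22 / 0.132

Q ≈ 167 W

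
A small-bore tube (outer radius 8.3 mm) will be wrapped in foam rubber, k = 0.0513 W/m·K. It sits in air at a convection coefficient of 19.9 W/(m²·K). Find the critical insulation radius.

r_cr ≈ 2.58 mm

For a cylinder r_cr = k/h = 0.0513/19.9
r_cr = 2.58 mm; since the bare radius (8.3 mm) is above r_cr, any added insulation will reduce heat loss.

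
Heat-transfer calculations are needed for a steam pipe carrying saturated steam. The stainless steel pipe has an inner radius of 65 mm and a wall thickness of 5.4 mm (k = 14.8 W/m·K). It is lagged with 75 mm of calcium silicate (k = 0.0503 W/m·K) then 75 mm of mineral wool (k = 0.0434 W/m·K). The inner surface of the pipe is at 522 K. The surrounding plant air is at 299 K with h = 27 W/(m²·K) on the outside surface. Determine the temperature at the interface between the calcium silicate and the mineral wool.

Radial resistances (cylindrical: R_cond = ln(r_o/r_i)/(2πkL), R_conv = 1/(h·2πrL)):
R_stainless steel pipe wall = ln(70.4/65)/(2π×14.8×1) = 8.582×10^-4 K/W
R_calcium silicate = ln(145.4/70.4)/(2π×0.0503×1) = 2.295 K/W
R_mineral wool = ln(220.4/145.4)/(2π×0.0434×1) = 1.525 K/W
R_outer film = 1/(h_o·2πr_oL) = 1/(27×2π×0.2204×1) = 0.02675 K/W
R_total = 3.848 K/W
Q = ΔT/R_total = 223/3.848
Q = 58 W/m
T_interface = T_inner − Q·ΣR(inner→interface) = 522 − 58×2.296

T ≈ 389 K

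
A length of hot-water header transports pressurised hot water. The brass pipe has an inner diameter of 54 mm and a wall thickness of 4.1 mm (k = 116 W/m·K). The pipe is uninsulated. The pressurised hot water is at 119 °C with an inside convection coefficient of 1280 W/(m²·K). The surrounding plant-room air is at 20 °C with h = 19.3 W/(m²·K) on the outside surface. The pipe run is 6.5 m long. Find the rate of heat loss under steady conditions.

Q ≈ 2380 W

Radial resistances (cylindrical: R_cond = ln(r_o/r_i)/(2πkL), R_conv = 1/(h·2πrL)):
R_inner film = 1/(h_i·2πr₁L) = 1/(1280×2π×0.027×6.5) = 7.085×10^-4 K/W
R_brass pipe wall = ln(31.1/27)/(2π×116×6.5) = 2.984×10^-5 K/W
R_outer film = 1/(h_o·2πr_oL) = 1/(19.3×2π×0.0311×6.5) = 0.04079 K/W
R_total = 0.04153 K/W
Q = ΔT/R_total = 99/0.04153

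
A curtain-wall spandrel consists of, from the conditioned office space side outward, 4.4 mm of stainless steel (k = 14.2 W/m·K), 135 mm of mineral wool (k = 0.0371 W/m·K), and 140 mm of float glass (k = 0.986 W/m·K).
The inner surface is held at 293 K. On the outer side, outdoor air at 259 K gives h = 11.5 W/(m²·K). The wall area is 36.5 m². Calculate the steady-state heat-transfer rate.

Model the wall as resistances in series:
R_stainless steel = L/(kA) = 0.0044/(14.2×36.5) = 8.489×10^-6 K/W
R_mineral wool = L/(kA) = 0.135/(0.0371×36.5) = 0.09969 K/W
R_float glass = L/(kA) = 0.14/(0.986×36.5) = 0.00389 K/W
R_outer film = 1/(h_o·A) = 1/(11.5×36.5) = 0.002382 K/W
R_total = 0.106 K/W
Q = ΔT / R_total = 34 / 0.106

Q ≈ 321 W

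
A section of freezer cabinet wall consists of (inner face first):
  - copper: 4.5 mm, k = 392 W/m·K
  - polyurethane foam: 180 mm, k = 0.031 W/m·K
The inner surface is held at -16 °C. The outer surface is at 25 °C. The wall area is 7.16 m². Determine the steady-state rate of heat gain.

Series thermal resistances:
R_copper = L/(kA) = 0.0045/(392×7.16) = 1.603×10^-6 K/W
R_polyurethane foam = L/(kA) = 0.18/(0.031×7.16) = 0.811 K/W
R_total = 0.811 K/W
Q = ΔT / R_total = 41 / 0.811

Q ≈ 50.6 W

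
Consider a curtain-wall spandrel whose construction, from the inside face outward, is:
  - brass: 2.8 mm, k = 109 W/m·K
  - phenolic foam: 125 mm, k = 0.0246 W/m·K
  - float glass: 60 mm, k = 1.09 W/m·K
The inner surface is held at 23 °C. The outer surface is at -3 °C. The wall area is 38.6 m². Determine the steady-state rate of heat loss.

Q ≈ 195 W

Treating each layer as a thermal resistance in series:
R_brass = L/(kA) = 0.0028/(109×38.6) = 6.655×10^-7 K/W
R_phenolic foam = L/(kA) = 0.125/(0.0246×38.6) = 0.1316 K/W
R_float glass = L/(kA) = 0.06/(1.09×38.6) = 0.001426 K/W
R_total = 0.1331 K/W
Q = ΔT / R_total = 26 / 0.1331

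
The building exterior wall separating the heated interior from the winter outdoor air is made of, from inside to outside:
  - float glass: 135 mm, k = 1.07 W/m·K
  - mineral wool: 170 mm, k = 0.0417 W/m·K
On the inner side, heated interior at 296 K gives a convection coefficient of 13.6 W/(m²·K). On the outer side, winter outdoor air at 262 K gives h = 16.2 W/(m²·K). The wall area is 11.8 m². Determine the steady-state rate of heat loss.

Treating each layer as a thermal resistance in series:
R_inner film = 1/(h_i·A) = 1/(13.6×11.8) = 0.006231 K/W
R_float glass = L/(kA) = 0.135/(1.07×11.8) = 0.01069 K/W
R_mineral wool = L/(kA) = 0.17/(0.0417×11.8) = 0.3455 K/W
R_outer film = 1/(h_o·A) = 1/(16.2×11.8) = 0.005231 K/W
R_total = 0.3676 K/W
Q = ΔT / R_total = 34 / 0.3676

Q ≈ 92.5 W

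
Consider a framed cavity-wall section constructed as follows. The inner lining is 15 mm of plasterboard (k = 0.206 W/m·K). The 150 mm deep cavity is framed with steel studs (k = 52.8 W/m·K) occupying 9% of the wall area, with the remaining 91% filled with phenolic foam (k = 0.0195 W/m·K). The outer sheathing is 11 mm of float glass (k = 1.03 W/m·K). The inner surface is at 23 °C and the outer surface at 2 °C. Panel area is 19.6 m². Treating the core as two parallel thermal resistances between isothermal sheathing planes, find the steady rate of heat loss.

Sheathing layers in series; stud and cavity paths in parallel between them.
R_inner = 0.015/(0.206×19.6) = 0.003715 K/W
R_stud  = 0.15/(52.8×0.09×19.6) = 0.00161 K/W
R_cav   = 0.15/(0.0195×0.91×19.6) = 0.4313 K/W
1/R_core = 1/R_stud + 1/R_cav → R_core = 0.001605 K/W
R_outer = 0.011/(1.03×19.6) = 5.449×10^-4 K/W
R_total = 0.005864 K/W
Q = ΔT/R_total = 21/0.005864

Q ≈ 3580 W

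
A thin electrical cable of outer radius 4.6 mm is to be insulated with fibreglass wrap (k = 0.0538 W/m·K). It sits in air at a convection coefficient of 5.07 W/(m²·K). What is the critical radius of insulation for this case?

r_cr ≈ 10.6 mm

For a cylinder r_cr = k/h = 0.0538/5.07
r_cr = 10.6 mm; since the bare radius (4.6 mm) is below r_cr, adding a thin layer of insulation will *increase* heat loss.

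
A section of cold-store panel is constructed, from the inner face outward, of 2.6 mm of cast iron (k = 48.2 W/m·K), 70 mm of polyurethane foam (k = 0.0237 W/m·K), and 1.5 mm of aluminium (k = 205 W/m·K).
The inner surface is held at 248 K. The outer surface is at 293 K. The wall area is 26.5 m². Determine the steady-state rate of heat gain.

Series thermal resistances:
R_cast iron = L/(kA) = 0.0026/(48.2×26.5) = 2.036×10^-6 K/W
R_polyurethane foam = L/(kA) = 0.07/(0.0237×26.5) = 0.1115 K/W
R_aluminium = L/(kA) = 0.0015/(205×26.5) = 2.761×10^-7 K/W
R_total = 0.1115 K/W
Q = ΔT / R_total = 45 / 0.1115

Q ≈ 404 W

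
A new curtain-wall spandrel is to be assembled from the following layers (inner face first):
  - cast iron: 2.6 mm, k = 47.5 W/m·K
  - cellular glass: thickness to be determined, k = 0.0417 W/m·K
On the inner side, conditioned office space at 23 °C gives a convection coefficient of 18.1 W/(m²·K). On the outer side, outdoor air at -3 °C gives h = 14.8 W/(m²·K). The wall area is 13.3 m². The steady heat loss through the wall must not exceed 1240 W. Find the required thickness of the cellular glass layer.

Treating each layer as a thermal resistance in series:
R_inner film = 1/(h_i·A) = 1/(18.1×13.3) = 0.004154 K/W
R_cast iron = L/(kA) = 0.0026/(47.5×13.3) = 4.116×10^-6 K/W
R_outer film = 1/(h_o·A) = 1/(14.8×13.3) = 0.00508 K/W
Sum of the known resistances R_other = 0.009238 K/W
Required total resistance R_tot = ΔT/Q_allow = 26/1240 = 0.02097 K/W
R_cellular glass = R_tot − R_other = 0.01173 K/W
L = R·k·A = 0.01173×0.0417×13.3

L ≈ 6.51 mm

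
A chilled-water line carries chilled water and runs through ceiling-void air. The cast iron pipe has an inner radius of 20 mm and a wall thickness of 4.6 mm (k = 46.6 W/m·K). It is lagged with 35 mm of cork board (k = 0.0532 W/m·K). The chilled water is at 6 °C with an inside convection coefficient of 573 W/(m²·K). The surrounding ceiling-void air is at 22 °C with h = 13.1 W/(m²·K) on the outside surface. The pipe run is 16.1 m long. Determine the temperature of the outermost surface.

T ≈ 20.9 °C

For a radial system each layer contributes R = ln(r_out/r_in)/(2πkL); films add R = 1/(hA).
R_inner film = 1/(h_i·2πr₁L) = 1/(573×2π×0.02×16.1) = 8.626×10^-4 K/W
R_cast iron pipe wall = ln(24.6/20)/(2π×46.6×16.1) = 4.391×10^-5 K/W
R_cork board = ln(59.6/24.6)/(2π×0.0532×16.1) = 0.1644 K/W
R_outer film = 1/(h_o·2πr_oL) = 1/(13.1×2π×0.0596×16.1) = 0.01266 K/W
R_total = 0.178 K/W
Q = ΔT/R_total = 16/0.178
Q = 89.9 W
T_interface = T_inner + Q·ΣR(inner→interface) = 6 + 89.9×0.1653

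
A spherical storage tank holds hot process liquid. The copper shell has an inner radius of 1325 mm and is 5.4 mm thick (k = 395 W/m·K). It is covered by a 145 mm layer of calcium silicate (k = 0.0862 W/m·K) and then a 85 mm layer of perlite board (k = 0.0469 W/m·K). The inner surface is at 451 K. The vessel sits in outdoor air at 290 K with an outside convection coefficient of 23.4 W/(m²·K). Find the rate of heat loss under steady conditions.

For a spherical shell R = (1/r₁ − 1/r₂)/(4πk); film R = 1/(h·4πr²). In series:
R_copper shell = (1/1.325 − 1/1.3304)/(4π×395) = 6.171×10^-7 K/W
R_calcium silicate = (1/1.3304 − 1/1.4754)/(4π×0.0862) = 0.0682 K/W
R_perlite board = (1/1.4754 − 1/1.5604)/(4π×0.0469) = 0.06265 K/W
R_outer film = 1/(h·4πr_o²) = 1/(23.4×4π×1.5604²) = 0.001397 K/W
R_total = 0.1322 K/W
Q = ΔT/R_total = 161/0.1322

Q ≈ 1220 W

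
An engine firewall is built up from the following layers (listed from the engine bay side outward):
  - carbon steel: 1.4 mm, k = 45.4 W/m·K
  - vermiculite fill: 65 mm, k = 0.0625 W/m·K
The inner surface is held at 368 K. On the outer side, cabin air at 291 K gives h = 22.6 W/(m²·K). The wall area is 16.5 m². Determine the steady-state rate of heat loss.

Q ≈ 1170 W

Using the resistance-network approach (series):
R_carbon steel = L/(kA) = 0.0014/(45.4×16.5) = 1.869×10^-6 K/W
R_vermiculite fill = L/(kA) = 0.065/(0.0625×16.5) = 0.06303 K/W
R_outer film = 1/(h_o·A) = 1/(22.6×16.5) = 0.002682 K/W
R_total = 0.06571 K/W
Q = ΔT / R_total = 77 / 0.06571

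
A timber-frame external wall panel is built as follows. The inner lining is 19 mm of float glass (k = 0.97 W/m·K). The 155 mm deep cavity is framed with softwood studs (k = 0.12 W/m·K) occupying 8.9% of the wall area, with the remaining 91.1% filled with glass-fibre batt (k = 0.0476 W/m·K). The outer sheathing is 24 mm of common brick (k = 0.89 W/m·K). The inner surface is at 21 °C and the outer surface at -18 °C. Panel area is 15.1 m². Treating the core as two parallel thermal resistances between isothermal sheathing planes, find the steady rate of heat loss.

Q ≈ 202 W

Sheathing layers in series; stud and cavity paths in parallel between them.
R_inner = 0.019/(0.97×15.1) = 0.001297 K/W
R_stud  = 0.155/(0.12×0.089×15.1) = 0.9611 K/W
R_cav   = 0.155/(0.0476×0.911×15.1) = 0.2367 K/W
1/R_core = 1/R_stud + 1/R_cav → R_core = 0.1899 K/W
R_outer = 0.024/(0.89×15.1) = 0.001786 K/W
R_total = 0.193 K/W
Q = ΔT/R_total = 39/0.193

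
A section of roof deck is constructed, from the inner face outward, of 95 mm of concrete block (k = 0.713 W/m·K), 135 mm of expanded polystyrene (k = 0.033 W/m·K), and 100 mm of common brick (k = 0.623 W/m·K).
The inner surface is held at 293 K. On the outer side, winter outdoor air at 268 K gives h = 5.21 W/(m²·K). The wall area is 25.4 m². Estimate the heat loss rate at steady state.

Q ≈ 139 W

Series thermal resistances:
R_concrete block = L/(kA) = 0.095/(0.713×25.4) = 0.005246 K/W
R_expanded polystyrene = L/(kA) = 0.135/(0.033×25.4) = 0.1611 K/W
R_common brick = L/(kA) = 0.1/(0.623×25.4) = 0.006319 K/W
R_outer film = 1/(h_o·A) = 1/(5.21×25.4) = 0.007557 K/W
R_total = 0.1802 K/W
Q = ΔT / R_total = 25 / 0.1802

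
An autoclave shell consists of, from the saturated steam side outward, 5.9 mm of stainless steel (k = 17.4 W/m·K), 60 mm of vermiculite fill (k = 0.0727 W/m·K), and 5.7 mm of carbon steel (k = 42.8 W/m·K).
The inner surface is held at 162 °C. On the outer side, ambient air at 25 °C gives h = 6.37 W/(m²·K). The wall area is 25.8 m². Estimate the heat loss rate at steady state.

Q ≈ 3600 W

Thermal resistances in series:
R_stainless steel = L/(kA) = 0.0059/(17.4×25.8) = 1.314×10^-5 K/W
R_vermiculite fill = L/(kA) = 0.06/(0.0727×25.8) = 0.03199 K/W
R_carbon steel = L/(kA) = 0.0057/(42.8×25.8) = 5.162×10^-6 K/W
R_outer film = 1/(h_o·A) = 1/(6.37×25.8) = 0.006085 K/W
R_total = 0.03809 K/W
Q = ΔT / R_total = 137 / 0.03809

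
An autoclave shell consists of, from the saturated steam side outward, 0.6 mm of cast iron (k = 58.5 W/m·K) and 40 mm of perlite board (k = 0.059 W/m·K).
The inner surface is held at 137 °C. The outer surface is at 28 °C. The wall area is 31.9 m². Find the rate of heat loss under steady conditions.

Q ≈ 5130 W

Series thermal resistances:
R_cast iron = L/(kA) = 0.0006/(58.5×31.9) = 3.215×10^-7 K/W
R_perlite board = L/(kA) = 0.04/(0.059×31.9) = 0.02125 K/W
R_total = 0.02125 K/W
Q = ΔT / R_total = 109 / 0.02125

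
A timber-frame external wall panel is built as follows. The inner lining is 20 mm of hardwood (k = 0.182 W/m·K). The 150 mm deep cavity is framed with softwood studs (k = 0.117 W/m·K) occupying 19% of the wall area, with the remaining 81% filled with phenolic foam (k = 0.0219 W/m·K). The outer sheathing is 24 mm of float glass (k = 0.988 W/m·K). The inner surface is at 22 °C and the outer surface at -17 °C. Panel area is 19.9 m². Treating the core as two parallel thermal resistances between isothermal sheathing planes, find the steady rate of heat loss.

Q ≈ 200 W

Sheathing layers in series; stud and cavity paths in parallel between them.
R_inner = 0.02/(0.182×19.9) = 0.005522 K/W
R_stud  = 0.15/(0.117×0.19×19.9) = 0.3391 K/W
R_cav   = 0.15/(0.0219×0.81×19.9) = 0.4249 K/W
1/R_core = 1/R_stud + 1/R_cav → R_core = 0.1886 K/W
R_outer = 0.024/(0.988×19.9) = 0.001221 K/W
R_total = 0.1953 K/W
Q = ΔT/R_total = 39/0.1953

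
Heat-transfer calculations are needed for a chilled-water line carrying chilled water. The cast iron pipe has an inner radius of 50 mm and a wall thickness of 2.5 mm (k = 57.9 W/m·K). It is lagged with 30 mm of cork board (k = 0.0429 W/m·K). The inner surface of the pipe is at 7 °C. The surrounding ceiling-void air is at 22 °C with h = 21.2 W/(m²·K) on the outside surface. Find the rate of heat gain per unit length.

Treating each annulus and film as a series resistance:
R_cast iron pipe wall = ln(52.5/50)/(2π×57.9×1) = 1.341×10^-4 K/W
R_cork board = ln(82.5/52.5)/(2π×0.0429×1) = 1.677 K/W
R_outer film = 1/(h_o·2πr_oL) = 1/(21.2×2π×0.0825×1) = 0.091 K/W
R_total = 1.768 K/W
Q = ΔT/R_total = 15/1.768

q′ ≈ 8.48 W/m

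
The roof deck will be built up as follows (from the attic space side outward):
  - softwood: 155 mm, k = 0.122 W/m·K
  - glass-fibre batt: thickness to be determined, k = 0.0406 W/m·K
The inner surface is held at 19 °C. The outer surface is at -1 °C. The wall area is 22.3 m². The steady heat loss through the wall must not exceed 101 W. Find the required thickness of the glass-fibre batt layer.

L ≈ 128 mm

Treating each layer as a thermal resistance in series:
R_softwood = L/(kA) = 0.155/(0.122×22.3) = 0.05697 K/W
Sum of the known resistances R_other = 0.05697 K/W
Required total resistance R_tot = ΔT/Q_allow = 20/101 = 0.198 K/W
R_glass-fibre batt = R_tot − R_other = 0.141 K/W
L = R·k·A = 0.141×0.0406×22.3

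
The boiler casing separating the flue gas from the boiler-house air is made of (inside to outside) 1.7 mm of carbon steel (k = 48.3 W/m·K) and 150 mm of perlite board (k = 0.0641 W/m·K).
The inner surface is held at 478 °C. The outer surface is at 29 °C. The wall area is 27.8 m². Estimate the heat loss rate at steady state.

Q ≈ 5330 W

Treating each layer as a thermal resistance in series:
R_carbon steel = L/(kA) = 0.0017/(48.3×27.8) = 1.266×10^-6 K/W
R_perlite board = L/(kA) = 0.15/(0.0641×27.8) = 0.08418 K/W
R_total = 0.08418 K/W
Q = ΔT / R_total = 449 / 0.08418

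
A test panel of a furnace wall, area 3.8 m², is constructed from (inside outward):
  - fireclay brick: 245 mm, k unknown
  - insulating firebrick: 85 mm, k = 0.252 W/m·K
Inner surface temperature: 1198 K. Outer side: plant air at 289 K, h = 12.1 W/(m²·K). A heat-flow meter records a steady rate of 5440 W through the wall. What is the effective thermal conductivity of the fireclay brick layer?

Treating each layer as a thermal resistance in series:
R_insulating firebrick = L/(kA) = 0.085/(0.252×3.8) = 0.08876 K/W
R_outer film = 1/(h_o·A) = 1/(12.1×3.8) = 0.02175 K/W
Sum of known resistances R_other = 0.1105 K/W
Total R = ΔT/Q = 909/5440 = 0.1671 K/W
R_fireclay brick = R_total − R_other = 0.05658 K/W
k = L/(R·A) = 0.245/(0.05658×3.8)

k ≈ 1.14 W/(m·K)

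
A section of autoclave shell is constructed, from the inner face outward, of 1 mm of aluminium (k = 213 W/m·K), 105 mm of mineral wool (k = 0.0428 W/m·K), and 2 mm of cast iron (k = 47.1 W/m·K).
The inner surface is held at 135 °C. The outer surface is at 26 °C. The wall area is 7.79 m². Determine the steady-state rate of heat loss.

Q ≈ 346 W

Thermal resistances in series:
R_aluminium = L/(kA) = 0.001/(213×7.79) = 6.027×10^-7 K/W
R_mineral wool = L/(kA) = 0.105/(0.0428×7.79) = 0.3149 K/W
R_cast iron = L/(kA) = 0.002/(47.1×7.79) = 5.451×10^-6 K/W
R_total = 0.3149 K/W
Q = ΔT / R_total = 109 / 0.3149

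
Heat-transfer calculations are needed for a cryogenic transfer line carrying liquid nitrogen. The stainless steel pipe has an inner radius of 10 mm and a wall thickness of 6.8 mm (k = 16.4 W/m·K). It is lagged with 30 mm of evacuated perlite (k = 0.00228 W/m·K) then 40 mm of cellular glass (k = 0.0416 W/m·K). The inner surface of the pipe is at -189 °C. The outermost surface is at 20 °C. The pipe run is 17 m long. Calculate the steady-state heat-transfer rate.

For a radial system each layer contributes R = ln(r_out/r_in)/(2πkL); films add R = 1/(hA).
R_stainless steel pipe wall = ln(16.8/10)/(2π×16.4×17) = 2.962×10^-4 K/W
R_evacuated perlite = ln(46.8/16.8)/(2π×0.00228×17) = 4.207 K/W
R_cellular glass = ln(86.8/46.8)/(2π×0.0416×17) = 0.139 K/W
R_total = 4.346 K/W
Q = ΔT/R_total = 209/4.346

Q ≈ 48.1 W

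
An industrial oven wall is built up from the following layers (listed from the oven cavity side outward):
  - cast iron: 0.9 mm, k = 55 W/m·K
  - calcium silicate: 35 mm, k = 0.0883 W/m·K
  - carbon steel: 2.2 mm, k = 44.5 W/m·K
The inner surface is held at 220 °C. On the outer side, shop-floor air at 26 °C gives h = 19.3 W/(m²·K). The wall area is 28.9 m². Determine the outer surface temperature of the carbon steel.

T ≈ 48.4 °C

Series thermal resistances:
R_cast iron = L/(kA) = 0.0009/(55×28.9) = 5.662×10^-7 K/W
R_calcium silicate = L/(kA) = 0.035/(0.0883×28.9) = 0.01372 K/W
R_carbon steel = L/(kA) = 0.0022/(44.5×28.9) = 1.711×10^-6 K/W
R_outer film = 1/(h_o·A) = 1/(19.3×28.9) = 0.001793 K/W
R_total = 0.01551 K/W;  Q = ΔT/R_total = 194/0.01551 = 12510 W
T_interface = T_inner − Q·ΣR(inner→interface) = 220 − 12500×0.01372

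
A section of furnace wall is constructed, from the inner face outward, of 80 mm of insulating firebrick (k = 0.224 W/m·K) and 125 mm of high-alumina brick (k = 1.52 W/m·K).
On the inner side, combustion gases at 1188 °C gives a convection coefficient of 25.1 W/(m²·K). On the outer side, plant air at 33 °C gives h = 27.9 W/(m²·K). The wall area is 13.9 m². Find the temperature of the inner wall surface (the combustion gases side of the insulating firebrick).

Thermal resistances in series:
R_inner film = 1/(h_i·A) = 1/(25.1×13.9) = 0.002866 K/W
R_insulating firebrick = L/(kA) = 0.08/(0.224×13.9) = 0.02569 K/W
R_high-alumina brick = L/(kA) = 0.125/(1.52×13.9) = 0.005916 K/W
R_outer film = 1/(h_o·A) = 1/(27.9×13.9) = 0.002579 K/W
R_total = 0.03705 K/W;  Q = ΔT/R_total = 1155/0.03705 = 31170 W
T_interface = T_inner − Q·ΣR(inner→interface) = 1188 − 31200×0.002866

T ≈ 1100 °C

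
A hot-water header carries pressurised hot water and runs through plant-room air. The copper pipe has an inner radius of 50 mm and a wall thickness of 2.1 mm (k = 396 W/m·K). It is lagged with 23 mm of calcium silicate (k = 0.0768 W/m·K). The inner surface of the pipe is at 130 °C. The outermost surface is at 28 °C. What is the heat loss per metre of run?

Radial resistances (cylindrical: R_cond = ln(r_o/r_i)/(2πkL), R_conv = 1/(h·2πrL)):
R_copper pipe wall = ln(52.1/50)/(2π×396×1) = 1.654×10^-5 K/W
R_calcium silicate = ln(75.1/52.1)/(2π×0.0768×1) = 0.7578 K/W
R_total = 0.7578 K/W
Q = ΔT/R_total = 102/0.7578

q′ ≈ 135 W/m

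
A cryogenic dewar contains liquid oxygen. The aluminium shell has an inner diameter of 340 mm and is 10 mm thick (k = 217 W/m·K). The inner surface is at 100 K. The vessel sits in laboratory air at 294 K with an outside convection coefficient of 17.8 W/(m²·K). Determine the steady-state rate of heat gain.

Q ≈ 1400 W

For a spherical shell R = (1/r₁ − 1/r₂)/(4πk); film R = 1/(h·4πr²). In series:
R_aluminium shell = (1/0.17 − 1/0.18)/(4π×217) = 1.198×10^-4 K/W
R_outer film = 1/(h·4πr_o²) = 1/(17.8×4π×0.18²) = 0.138 K/W
R_total = 0.1381 K/W
Q = ΔT/R_total = 194/0.1381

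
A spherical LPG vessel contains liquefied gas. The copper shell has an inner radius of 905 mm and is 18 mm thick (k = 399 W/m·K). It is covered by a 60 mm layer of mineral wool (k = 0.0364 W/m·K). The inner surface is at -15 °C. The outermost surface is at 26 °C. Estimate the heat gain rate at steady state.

Q ≈ 284 W

For a spherical shell R = (1/r₁ − 1/r₂)/(4πk); film R = 1/(h·4πr²). In series:
R_copper shell = (1/0.905 − 1/0.923)/(4π×399) = 4.298×10^-6 K/W
R_mineral wool = (1/0.923 − 1/0.983)/(4π×0.0364) = 0.1446 K/W
R_total = 0.1446 K/W
Q = ΔT/R_total = 41/0.1446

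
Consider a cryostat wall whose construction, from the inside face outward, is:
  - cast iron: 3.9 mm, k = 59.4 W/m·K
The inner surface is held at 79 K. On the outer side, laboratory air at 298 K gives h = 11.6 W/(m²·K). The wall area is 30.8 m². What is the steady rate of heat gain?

Model the wall as resistances in series:
R_cast iron = L/(kA) = 0.0039/(59.4×30.8) = 2.132×10^-6 K/W
R_outer film = 1/(h_o·A) = 1/(11.6×30.8) = 0.002799 K/W
R_total = 0.002801 K/W
Q = ΔT / R_total = 219 / 0.002801

Q ≈ 78200 W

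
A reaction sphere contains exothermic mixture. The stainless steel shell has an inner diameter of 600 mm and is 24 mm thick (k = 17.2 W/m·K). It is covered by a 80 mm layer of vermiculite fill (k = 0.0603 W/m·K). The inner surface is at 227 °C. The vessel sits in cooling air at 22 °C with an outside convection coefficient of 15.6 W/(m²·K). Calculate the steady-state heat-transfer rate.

Q ≈ 244 W

Spherical conduction: R = (1/r_in − 1/r_out)/(4πk) per layer; series-sum.
R_stainless steel shell = (1/0.3 − 1/0.324)/(4π×17.2) = 0.001142 K/W
R_vermiculite fill = (1/0.324 − 1/0.404)/(4π×0.0603) = 0.8066 K/W
R_outer film = 1/(h·4πr_o²) = 1/(15.6×4π×0.404²) = 0.03125 K/W
R_total = 0.839 K/W
Q = ΔT/R_total = 205/0.839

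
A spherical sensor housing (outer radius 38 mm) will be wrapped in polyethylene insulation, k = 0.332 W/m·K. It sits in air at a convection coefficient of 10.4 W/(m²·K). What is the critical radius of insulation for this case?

r_cr ≈ 63.8 mm

For a sphere r_cr = 2k/h = 2×0.332/10.4
r_cr = 63.8 mm; since the bare radius (38 mm) is below r_cr, adding a thin layer of insulation will *increase* heat loss.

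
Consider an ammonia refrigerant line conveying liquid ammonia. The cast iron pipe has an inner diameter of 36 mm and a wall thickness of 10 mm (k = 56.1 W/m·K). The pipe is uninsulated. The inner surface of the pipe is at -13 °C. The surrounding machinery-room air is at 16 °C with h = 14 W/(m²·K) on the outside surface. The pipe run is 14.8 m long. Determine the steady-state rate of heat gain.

Q ≈ 1050 W

Treating each annulus and film as a series resistance:
R_cast iron pipe wall = ln(28/18)/(2π×56.1×14.8) = 8.469×10^-5 K/W
R_outer film = 1/(h_o·2πr_oL) = 1/(14×2π×0.028×14.8) = 0.02743 K/W
R_total = 0.02752 K/W
Q = ΔT/R_total = 29/0.02752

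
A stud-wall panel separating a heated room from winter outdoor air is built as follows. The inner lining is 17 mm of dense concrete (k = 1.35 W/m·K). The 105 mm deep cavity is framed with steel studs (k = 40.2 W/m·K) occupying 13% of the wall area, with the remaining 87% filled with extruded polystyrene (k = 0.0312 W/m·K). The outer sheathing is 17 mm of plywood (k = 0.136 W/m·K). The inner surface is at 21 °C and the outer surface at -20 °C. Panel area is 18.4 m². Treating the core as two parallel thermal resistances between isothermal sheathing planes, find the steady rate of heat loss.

Q ≈ 4790 W

Sheathing layers in series; stud and cavity paths in parallel between them.
R_inner = 0.017/(1.35×18.4) = 6.844×10^-4 K/W
R_stud  = 0.105/(40.2×0.13×18.4) = 0.001092 K/W
R_cav   = 0.105/(0.0312×0.87×18.4) = 0.2102 K/W
1/R_core = 1/R_stud + 1/R_cav → R_core = 0.001086 K/W
R_outer = 0.017/(0.136×18.4) = 0.006793 K/W
R_total = 0.008564 K/W
Q = ΔT/R_total = 41/0.008564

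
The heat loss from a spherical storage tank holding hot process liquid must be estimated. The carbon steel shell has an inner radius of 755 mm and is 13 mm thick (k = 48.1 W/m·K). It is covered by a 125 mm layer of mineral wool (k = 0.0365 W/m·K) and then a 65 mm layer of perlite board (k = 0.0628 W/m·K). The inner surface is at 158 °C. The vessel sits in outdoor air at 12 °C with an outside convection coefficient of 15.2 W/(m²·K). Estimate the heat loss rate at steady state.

Q ≈ 292 W

Spherical conduction: R = (1/r_in − 1/r_out)/(4πk) per layer; series-sum.
R_carbon steel shell = (1/0.755 − 1/0.768)/(4π×48.1) = 3.709×10^-5 K/W
R_mineral wool = (1/0.768 − 1/0.893)/(4π×0.0365) = 0.3974 K/W
R_perlite board = (1/0.893 − 1/0.958)/(4π×0.0628) = 0.09628 K/W
R_outer film = 1/(h·4πr_o²) = 1/(15.2×4π×0.958²) = 0.005704 K/W
R_total = 0.4994 K/W
Q = ΔT/R_total = 146/0.4994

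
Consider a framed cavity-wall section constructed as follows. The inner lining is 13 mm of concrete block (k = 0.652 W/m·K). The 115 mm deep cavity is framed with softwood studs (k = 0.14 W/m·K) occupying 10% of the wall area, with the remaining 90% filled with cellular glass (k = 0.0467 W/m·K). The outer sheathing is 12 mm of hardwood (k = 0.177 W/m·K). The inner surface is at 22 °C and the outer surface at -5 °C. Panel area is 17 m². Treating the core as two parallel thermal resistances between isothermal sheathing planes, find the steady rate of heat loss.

Q ≈ 214 W

Sheathing layers in series; stud and cavity paths in parallel between them.
R_inner = 0.013/(0.652×17) = 0.001173 K/W
R_stud  = 0.115/(0.14×0.1×17) = 0.4832 K/W
R_cav   = 0.115/(0.0467×0.9×17) = 0.1609 K/W
1/R_core = 1/R_stud + 1/R_cav → R_core = 0.1207 K/W
R_outer = 0.012/(0.177×17) = 0.003988 K/W
R_total = 0.1259 K/W
Q = ΔT/R_total = 27/0.1259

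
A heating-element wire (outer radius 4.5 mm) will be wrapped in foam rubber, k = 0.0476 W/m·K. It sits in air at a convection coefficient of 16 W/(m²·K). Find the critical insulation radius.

For a cylinder r_cr = k/h = 0.0476/16
r_cr = 2.98 mm; since the bare radius (4.5 mm) is above r_cr, any added insulation will reduce heat loss.

r_cr ≈ 2.98 mm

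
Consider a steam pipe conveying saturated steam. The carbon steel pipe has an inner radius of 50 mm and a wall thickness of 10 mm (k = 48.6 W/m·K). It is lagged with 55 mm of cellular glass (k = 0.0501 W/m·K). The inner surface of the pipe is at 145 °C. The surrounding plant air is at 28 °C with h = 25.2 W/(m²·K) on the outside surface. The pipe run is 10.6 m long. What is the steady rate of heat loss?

Radial resistances (cylindrical: R_cond = ln(r_o/r_i)/(2πkL), R_conv = 1/(h·2πrL)):
R_carbon steel pipe wall = ln(60/50)/(2π×48.6×10.6) = 5.633×10^-5 K/W
R_cellular glass = ln(115/60)/(2π×0.0501×10.6) = 0.195 K/W
R_outer film = 1/(h_o·2πr_oL) = 1/(25.2×2π×0.115×10.6) = 0.005181 K/W
R_total = 0.2002 K/W
Q = ΔT/R_total = 117/0.2002

Q ≈ 584 W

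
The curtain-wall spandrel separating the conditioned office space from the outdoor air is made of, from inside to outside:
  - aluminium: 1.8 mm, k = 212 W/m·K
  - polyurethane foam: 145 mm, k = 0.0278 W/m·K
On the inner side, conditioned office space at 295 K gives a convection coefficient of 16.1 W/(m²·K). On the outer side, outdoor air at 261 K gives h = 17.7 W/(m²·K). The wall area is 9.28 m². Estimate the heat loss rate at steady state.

Q ≈ 59.1 W

Treating each layer as a thermal resistance in series:
R_inner film = 1/(h_i·A) = 1/(16.1×9.28) = 0.006693 K/W
R_aluminium = L/(kA) = 0.0018/(212×9.28) = 9.149×10^-7 K/W
R_polyurethane foam = L/(kA) = 0.145/(0.0278×9.28) = 0.5621 K/W
R_outer film = 1/(h_o·A) = 1/(17.7×9.28) = 0.006088 K/W
R_total = 0.5748 K/W
Q = ΔT / R_total = 34 / 0.5748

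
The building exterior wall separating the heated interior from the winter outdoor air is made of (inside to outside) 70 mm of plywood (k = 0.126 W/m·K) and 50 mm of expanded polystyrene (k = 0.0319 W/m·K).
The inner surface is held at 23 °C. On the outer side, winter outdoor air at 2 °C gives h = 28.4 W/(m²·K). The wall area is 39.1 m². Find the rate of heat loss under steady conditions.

Model the wall as resistances in series:
R_plywood = L/(kA) = 0.07/(0.126×39.1) = 0.01421 K/W
R_expanded polystyrene = L/(kA) = 0.05/(0.0319×39.1) = 0.04009 K/W
R_outer film = 1/(h_o·A) = 1/(28.4×39.1) = 9.005×10^-4 K/W
R_total = 0.0552 K/W
Q = ΔT / R_total = 21 / 0.0552

Q ≈ 380 W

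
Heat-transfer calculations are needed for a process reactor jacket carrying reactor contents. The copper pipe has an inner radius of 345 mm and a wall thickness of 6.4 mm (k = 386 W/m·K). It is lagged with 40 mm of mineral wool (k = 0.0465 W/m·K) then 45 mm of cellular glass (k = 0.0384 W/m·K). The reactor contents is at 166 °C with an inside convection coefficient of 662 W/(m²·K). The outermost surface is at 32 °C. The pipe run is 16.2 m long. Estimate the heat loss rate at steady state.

Q ≈ 2640 W

Per-layer cylindrical resistances, series-summed:
R_inner film = 1/(h_i·2πr₁L) = 1/(662×2π×0.345×16.2) = 4.302×10^-5 K/W
R_copper pipe wall = ln(351.4/345)/(2π×386×16.2) = 4.678×10^-7 K/W
R_mineral wool = ln(391.4/351.4)/(2π×0.0465×16.2) = 0.02278 K/W
R_cellular glass = ln(436.4/391.4)/(2π×0.0384×16.2) = 0.02784 K/W
R_total = 0.05066 K/W
Q = ΔT/R_total = 134/0.05066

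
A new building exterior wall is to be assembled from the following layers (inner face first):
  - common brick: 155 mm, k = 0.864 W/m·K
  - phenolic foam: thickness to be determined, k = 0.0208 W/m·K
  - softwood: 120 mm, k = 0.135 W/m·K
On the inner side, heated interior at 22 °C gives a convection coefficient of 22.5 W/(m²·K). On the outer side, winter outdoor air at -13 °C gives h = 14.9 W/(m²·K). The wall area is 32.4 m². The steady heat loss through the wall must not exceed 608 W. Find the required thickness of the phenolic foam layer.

Model the wall as resistances in series:
R_inner film = 1/(h_i·A) = 1/(22.5×32.4) = 0.001372 K/W
R_common brick = L/(kA) = 0.155/(0.864×32.4) = 0.005537 K/W
R_softwood = L/(kA) = 0.12/(0.135×32.4) = 0.02743 K/W
R_outer film = 1/(h_o·A) = 1/(14.9×32.4) = 0.002071 K/W
Sum of the known resistances R_other = 0.03641 K/W
Required total resistance R_tot = ΔT/Q_allow = 35/608 = 0.05757 K/W
R_phenolic foam = R_tot − R_other = 0.02115 K/W
L = R·k·A = 0.02115×0.0208×32.4

L ≈ 14.3 mm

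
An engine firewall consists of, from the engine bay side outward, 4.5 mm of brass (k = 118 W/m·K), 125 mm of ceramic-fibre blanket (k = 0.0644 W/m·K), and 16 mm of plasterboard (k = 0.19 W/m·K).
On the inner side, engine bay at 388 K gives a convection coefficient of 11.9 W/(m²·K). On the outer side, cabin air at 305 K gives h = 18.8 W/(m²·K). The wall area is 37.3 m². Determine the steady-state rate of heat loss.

Q ≈ 1430 W

Using the resistance-network approach (series):
R_inner film = 1/(h_i·A) = 1/(11.9×37.3) = 0.002253 K/W
R_brass = L/(kA) = 0.0045/(118×37.3) = 1.022×10^-6 K/W
R_ceramic-fibre blanket = L/(kA) = 0.125/(0.0644×37.3) = 0.05204 K/W
R_plasterboard = L/(kA) = 0.016/(0.19×37.3) = 0.002258 K/W
R_outer film = 1/(h_o·A) = 1/(18.8×37.3) = 0.001426 K/W
R_total = 0.05798 K/W
Q = ΔT / R_total = 83 / 0.05798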